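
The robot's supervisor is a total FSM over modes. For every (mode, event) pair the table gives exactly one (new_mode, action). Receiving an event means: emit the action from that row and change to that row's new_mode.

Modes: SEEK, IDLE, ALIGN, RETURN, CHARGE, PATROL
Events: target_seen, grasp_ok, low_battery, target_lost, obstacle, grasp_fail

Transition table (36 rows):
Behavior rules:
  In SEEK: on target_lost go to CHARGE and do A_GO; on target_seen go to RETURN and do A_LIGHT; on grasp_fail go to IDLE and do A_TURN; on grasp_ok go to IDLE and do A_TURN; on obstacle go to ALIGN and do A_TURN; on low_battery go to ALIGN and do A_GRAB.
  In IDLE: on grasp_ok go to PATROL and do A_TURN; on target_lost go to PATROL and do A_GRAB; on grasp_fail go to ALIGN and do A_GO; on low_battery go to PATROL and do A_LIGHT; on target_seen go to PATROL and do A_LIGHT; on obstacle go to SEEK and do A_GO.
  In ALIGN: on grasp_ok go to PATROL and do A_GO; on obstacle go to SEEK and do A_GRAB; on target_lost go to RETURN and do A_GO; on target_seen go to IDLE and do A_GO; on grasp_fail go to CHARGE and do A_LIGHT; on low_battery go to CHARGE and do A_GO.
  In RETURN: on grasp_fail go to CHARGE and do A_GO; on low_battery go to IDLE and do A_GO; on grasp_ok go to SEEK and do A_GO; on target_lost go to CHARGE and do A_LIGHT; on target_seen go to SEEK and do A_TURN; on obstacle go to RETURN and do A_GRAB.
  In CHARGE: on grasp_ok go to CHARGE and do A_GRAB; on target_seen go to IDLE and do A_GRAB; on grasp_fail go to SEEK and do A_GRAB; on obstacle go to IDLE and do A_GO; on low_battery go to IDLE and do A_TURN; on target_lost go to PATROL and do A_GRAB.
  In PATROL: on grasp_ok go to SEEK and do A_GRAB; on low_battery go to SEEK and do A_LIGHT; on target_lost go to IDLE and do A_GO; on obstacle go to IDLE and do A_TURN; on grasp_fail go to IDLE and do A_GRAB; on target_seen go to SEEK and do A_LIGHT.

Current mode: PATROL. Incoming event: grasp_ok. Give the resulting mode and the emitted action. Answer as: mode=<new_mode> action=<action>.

current mode = PATROL; filter table to that mode:
  (PATROL, grasp_ok) → (SEEK, A_GRAB)  ← event matches
  (PATROL, low_battery) → (SEEK, A_LIGHT)
  (PATROL, target_lost) → (IDLE, A_GO)
  (PATROL, obstacle) → (IDLE, A_TURN)
  (PATROL, grasp_fail) → (IDLE, A_GRAB)
  (PATROL, target_seen) → (SEEK, A_LIGHT)
event = grasp_ok selects (SEEK, A_GRAB)

mode=SEEK action=A_GRAB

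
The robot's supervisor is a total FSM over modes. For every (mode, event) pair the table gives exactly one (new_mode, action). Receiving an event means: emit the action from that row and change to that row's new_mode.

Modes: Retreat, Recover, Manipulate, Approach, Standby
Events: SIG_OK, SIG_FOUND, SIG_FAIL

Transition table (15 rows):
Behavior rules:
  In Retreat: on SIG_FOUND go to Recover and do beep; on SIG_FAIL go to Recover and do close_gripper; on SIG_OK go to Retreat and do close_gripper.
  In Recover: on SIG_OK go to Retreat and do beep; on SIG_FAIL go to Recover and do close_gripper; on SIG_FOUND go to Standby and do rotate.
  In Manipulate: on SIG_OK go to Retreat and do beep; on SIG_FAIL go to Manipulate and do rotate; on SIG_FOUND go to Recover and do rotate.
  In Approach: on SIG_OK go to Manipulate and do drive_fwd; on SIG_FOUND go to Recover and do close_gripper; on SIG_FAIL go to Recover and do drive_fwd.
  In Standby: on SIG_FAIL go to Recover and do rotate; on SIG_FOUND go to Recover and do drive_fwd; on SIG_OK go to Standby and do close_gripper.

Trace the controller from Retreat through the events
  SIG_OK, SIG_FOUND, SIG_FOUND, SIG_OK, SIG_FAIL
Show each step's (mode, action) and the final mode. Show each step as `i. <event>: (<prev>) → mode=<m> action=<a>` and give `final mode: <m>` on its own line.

final mode: Recover

1. SIG_OK: (Retreat) → mode=Retreat action=close_gripper
2. SIG_FOUND: (Retreat) → mode=Recover action=beep
3. SIG_FOUND: (Recover) → mode=Standby action=rotate
4. SIG_OK: (Standby) → mode=Standby action=close_gripper
5. SIG_FAIL: (Standby) → mode=Recover action=rotate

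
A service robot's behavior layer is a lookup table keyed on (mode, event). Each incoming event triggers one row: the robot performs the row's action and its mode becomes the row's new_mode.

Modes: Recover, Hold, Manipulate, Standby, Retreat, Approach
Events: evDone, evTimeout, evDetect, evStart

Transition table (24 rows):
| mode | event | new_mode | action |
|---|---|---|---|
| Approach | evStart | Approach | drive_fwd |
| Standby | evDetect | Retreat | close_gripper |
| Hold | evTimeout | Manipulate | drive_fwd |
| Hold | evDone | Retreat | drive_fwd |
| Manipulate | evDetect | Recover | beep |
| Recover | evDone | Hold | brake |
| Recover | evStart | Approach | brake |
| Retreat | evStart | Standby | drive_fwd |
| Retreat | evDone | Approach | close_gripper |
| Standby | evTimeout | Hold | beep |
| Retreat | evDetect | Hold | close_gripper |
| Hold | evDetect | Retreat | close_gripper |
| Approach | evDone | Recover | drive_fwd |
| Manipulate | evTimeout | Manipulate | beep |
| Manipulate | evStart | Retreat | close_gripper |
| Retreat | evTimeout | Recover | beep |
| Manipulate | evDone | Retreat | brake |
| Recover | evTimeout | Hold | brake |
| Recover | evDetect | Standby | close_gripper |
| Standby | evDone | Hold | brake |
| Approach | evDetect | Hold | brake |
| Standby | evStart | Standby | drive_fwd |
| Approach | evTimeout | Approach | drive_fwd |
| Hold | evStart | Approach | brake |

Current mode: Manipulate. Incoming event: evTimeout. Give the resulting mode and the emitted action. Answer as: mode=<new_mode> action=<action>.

current mode = Manipulate; filter table to that mode:
  (Manipulate, evDetect) → (Recover, beep)
  (Manipulate, evTimeout) → (Manipulate, beep)  ← event matches
  (Manipulate, evStart) → (Retreat, close_gripper)
  (Manipulate, evDone) → (Retreat, brake)
event = evTimeout selects (Manipulate, beep)

mode=Manipulate action=beep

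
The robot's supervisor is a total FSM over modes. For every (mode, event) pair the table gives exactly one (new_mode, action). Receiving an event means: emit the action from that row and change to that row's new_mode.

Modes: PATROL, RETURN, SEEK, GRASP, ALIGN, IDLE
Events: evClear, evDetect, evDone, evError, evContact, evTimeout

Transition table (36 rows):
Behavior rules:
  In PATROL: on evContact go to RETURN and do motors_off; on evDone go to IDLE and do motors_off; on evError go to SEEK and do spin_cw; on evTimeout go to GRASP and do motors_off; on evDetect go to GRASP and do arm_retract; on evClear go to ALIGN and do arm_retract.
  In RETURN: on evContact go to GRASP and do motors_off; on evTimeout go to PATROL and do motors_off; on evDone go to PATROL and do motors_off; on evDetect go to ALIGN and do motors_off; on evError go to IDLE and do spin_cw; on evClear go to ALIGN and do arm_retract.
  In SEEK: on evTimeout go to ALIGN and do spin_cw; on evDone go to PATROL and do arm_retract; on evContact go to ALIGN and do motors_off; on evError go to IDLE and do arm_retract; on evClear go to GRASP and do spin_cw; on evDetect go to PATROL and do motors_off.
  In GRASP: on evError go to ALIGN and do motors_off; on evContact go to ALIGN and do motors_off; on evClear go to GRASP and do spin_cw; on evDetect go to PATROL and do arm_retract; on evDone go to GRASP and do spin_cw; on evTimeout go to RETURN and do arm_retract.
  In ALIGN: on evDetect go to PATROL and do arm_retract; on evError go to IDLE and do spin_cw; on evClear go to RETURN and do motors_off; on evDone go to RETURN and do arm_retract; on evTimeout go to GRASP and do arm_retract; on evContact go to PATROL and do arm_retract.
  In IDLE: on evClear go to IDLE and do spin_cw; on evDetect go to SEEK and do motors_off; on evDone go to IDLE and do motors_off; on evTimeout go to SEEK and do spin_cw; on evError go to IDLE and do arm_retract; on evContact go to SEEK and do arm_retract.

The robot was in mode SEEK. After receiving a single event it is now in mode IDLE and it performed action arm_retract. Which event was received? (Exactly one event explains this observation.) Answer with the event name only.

evError

try evClear: (SEEK, evClear) → (GRASP, spin_cw)
try evDetect: (SEEK, evDetect) → (PATROL, motors_off)
try evDone: (SEEK, evDone) → (PATROL, arm_retract)
try evError: (SEEK, evError) → (IDLE, arm_retract)  ← matches
try evContact: (SEEK, evContact) → (ALIGN, motors_off)
try evTimeout: (SEEK, evTimeout) → (ALIGN, spin_cw)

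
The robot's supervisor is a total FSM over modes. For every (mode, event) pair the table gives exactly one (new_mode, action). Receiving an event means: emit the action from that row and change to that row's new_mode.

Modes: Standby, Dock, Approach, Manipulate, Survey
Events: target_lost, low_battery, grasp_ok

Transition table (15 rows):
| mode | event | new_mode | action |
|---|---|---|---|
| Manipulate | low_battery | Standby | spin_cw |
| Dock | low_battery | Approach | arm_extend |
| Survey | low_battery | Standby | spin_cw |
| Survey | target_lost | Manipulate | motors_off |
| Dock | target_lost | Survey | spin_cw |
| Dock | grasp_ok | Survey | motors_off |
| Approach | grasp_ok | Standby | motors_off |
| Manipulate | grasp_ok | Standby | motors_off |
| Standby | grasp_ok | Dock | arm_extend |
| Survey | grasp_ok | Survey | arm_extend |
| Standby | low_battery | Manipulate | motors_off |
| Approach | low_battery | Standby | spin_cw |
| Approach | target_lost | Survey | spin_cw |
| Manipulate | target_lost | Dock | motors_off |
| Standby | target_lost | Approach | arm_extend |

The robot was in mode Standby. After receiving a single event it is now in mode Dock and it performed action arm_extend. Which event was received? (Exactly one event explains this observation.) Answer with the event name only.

try target_lost: (Standby, target_lost) → (Approach, arm_extend)
try low_battery: (Standby, low_battery) → (Manipulate, motors_off)
try grasp_ok: (Standby, grasp_ok) → (Dock, arm_extend)  ← matches

grasp_ok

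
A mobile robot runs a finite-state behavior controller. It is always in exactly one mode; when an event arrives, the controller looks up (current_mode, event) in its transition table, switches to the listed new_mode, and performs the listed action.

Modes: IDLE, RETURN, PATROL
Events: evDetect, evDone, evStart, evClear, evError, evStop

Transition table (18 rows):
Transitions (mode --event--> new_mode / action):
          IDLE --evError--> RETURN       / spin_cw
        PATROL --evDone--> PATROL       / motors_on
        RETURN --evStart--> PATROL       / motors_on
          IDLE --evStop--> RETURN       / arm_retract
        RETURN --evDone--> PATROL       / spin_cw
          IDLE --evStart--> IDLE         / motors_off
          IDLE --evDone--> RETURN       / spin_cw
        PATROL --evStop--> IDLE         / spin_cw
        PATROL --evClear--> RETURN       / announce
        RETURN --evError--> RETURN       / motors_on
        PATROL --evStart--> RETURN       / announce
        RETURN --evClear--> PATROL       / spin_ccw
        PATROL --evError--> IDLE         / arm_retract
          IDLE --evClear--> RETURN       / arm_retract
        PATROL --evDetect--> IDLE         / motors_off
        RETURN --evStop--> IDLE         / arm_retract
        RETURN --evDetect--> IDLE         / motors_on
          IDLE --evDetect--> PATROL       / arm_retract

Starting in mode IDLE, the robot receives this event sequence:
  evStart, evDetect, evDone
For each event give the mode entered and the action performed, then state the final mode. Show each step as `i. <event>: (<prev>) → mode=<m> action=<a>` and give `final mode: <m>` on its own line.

final mode: PATROL

1. evStart: (IDLE) → mode=IDLE action=motors_off
2. evDetect: (IDLE) → mode=PATROL action=arm_retract
3. evDone: (PATROL) → mode=PATROL action=motors_on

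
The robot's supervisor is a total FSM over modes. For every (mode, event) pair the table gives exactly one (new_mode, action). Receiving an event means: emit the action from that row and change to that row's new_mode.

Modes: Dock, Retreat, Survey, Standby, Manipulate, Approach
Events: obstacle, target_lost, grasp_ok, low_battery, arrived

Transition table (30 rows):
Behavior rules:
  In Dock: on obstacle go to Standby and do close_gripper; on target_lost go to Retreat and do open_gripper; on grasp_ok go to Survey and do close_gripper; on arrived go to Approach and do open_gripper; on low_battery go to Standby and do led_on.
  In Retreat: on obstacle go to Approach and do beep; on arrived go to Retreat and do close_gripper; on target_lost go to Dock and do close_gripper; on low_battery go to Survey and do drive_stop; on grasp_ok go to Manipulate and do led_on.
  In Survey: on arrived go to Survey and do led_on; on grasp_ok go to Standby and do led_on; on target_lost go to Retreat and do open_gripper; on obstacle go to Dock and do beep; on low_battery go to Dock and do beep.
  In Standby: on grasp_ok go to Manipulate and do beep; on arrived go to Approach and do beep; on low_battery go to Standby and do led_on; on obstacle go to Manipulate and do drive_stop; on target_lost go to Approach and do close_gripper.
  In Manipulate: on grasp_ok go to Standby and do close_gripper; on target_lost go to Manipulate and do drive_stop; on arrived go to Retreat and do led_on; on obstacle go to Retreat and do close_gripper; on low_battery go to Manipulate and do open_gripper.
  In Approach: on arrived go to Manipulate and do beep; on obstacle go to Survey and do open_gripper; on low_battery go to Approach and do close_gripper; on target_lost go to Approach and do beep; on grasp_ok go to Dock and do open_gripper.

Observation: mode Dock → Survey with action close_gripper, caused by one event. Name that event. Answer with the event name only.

grasp_ok

try obstacle: (Dock, obstacle) → (Standby, close_gripper)
try target_lost: (Dock, target_lost) → (Retreat, open_gripper)
try grasp_ok: (Dock, grasp_ok) → (Survey, close_gripper)  ← matches
try low_battery: (Dock, low_battery) → (Standby, led_on)
try arrived: (Dock, arrived) → (Approach, open_gripper)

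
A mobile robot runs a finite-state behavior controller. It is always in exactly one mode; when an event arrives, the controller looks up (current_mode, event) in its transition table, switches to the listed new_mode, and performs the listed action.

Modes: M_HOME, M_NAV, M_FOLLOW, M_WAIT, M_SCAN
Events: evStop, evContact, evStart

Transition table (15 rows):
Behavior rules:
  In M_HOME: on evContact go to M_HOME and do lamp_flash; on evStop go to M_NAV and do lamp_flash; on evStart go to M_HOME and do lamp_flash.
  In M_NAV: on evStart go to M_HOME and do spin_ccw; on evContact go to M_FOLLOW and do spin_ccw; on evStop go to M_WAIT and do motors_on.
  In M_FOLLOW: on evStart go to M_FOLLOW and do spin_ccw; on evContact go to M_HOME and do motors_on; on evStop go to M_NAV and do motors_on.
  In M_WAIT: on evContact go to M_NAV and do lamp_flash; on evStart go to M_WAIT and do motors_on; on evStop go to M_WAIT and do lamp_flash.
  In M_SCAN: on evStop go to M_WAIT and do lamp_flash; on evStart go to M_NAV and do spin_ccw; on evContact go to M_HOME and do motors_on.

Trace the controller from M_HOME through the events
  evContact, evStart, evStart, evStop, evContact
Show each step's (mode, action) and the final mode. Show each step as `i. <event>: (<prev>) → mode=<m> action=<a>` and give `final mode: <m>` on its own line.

1. evContact: (M_HOME) → mode=M_HOME action=lamp_flash
2. evStart: (M_HOME) → mode=M_HOME action=lamp_flash
3. evStart: (M_HOME) → mode=M_HOME action=lamp_flash
4. evStop: (M_HOME) → mode=M_NAV action=lamp_flash
5. evContact: (M_NAV) → mode=M_FOLLOW action=spin_ccw

final mode: M_FOLLOW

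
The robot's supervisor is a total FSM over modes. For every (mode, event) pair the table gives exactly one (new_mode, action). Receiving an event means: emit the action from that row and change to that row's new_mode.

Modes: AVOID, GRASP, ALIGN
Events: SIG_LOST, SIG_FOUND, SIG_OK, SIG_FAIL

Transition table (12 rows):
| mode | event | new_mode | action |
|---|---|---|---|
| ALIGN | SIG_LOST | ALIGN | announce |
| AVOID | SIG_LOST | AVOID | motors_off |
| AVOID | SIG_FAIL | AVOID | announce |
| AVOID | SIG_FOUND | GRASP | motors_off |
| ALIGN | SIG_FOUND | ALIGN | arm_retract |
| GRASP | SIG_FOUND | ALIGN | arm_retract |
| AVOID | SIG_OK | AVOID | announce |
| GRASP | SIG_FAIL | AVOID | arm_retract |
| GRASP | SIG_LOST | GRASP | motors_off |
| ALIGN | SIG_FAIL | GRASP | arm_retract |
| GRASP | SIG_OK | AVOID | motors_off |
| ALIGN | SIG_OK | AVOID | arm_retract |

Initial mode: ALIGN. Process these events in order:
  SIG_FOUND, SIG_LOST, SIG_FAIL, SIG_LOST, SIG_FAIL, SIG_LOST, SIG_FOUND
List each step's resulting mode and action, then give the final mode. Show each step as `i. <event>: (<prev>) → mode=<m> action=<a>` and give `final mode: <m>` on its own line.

final mode: GRASP

1. SIG_FOUND: (ALIGN) → mode=ALIGN action=arm_retract
2. SIG_LOST: (ALIGN) → mode=ALIGN action=announce
3. SIG_FAIL: (ALIGN) → mode=GRASP action=arm_retract
4. SIG_LOST: (GRASP) → mode=GRASP action=motors_off
5. SIG_FAIL: (GRASP) → mode=AVOID action=arm_retract
6. SIG_LOST: (AVOID) → mode=AVOID action=motors_off
7. SIG_FOUND: (AVOID) → mode=GRASP action=motors_off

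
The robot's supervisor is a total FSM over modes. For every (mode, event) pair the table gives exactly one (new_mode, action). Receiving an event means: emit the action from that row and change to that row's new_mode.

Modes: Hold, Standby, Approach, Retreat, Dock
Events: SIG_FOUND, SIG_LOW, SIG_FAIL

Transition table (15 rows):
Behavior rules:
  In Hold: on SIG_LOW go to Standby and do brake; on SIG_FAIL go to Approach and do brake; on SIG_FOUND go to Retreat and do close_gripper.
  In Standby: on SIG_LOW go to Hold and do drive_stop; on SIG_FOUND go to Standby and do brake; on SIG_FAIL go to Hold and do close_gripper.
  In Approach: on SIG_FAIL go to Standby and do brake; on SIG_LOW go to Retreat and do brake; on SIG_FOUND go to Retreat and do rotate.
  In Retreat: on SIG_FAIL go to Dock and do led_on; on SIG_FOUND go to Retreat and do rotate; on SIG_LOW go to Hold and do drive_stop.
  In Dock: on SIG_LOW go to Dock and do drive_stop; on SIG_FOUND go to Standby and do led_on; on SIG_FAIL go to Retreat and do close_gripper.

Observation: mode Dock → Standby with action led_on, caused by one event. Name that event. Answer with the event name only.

try SIG_FOUND: (Dock, SIG_FOUND) → (Standby, led_on)  ← matches
try SIG_LOW: (Dock, SIG_LOW) → (Dock, drive_stop)
try SIG_FAIL: (Dock, SIG_FAIL) → (Retreat, close_gripper)

SIG_FOUND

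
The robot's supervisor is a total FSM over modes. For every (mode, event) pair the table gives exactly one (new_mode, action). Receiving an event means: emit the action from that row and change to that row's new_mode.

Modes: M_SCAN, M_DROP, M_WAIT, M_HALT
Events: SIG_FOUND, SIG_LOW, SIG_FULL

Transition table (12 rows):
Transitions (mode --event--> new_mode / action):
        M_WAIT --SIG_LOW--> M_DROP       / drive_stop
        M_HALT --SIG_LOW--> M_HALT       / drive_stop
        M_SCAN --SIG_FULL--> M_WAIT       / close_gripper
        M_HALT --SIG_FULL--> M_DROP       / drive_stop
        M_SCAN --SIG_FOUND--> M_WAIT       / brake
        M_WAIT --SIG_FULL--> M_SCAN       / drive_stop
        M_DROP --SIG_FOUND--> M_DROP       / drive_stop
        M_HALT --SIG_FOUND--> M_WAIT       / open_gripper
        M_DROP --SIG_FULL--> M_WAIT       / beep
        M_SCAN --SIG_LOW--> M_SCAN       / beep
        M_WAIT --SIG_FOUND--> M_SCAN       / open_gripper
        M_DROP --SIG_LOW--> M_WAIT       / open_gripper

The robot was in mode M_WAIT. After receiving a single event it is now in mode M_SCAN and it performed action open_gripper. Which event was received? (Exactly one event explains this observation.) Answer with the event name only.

SIG_FOUND

try SIG_FOUND: (M_WAIT, SIG_FOUND) → (M_SCAN, open_gripper)  ← matches
try SIG_LOW: (M_WAIT, SIG_LOW) → (M_DROP, drive_stop)
try SIG_FULL: (M_WAIT, SIG_FULL) → (M_SCAN, drive_stop)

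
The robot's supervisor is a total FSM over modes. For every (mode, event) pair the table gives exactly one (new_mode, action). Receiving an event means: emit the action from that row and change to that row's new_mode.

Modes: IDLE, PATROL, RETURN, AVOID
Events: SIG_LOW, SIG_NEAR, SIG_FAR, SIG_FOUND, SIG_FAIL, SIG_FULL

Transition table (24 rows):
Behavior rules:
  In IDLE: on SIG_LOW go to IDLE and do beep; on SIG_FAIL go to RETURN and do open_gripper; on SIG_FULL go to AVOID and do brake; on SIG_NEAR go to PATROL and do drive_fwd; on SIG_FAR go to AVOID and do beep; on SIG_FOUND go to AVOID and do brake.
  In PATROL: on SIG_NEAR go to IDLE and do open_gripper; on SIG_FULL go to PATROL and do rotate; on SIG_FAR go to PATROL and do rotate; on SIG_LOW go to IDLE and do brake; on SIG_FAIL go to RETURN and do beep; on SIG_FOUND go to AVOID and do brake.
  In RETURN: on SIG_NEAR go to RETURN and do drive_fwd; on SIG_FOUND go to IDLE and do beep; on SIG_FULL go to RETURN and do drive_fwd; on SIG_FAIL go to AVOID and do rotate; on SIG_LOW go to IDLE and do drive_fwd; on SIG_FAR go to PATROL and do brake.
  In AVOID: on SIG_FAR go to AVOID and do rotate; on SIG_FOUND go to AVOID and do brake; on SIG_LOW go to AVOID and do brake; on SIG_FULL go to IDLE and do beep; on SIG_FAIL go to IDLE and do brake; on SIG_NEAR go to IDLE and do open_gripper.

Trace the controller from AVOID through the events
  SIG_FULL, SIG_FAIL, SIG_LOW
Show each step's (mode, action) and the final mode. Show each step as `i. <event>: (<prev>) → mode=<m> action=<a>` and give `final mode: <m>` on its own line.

final mode: IDLE

1. SIG_FULL: (AVOID) → mode=IDLE action=beep
2. SIG_FAIL: (IDLE) → mode=RETURN action=open_gripper
3. SIG_LOW: (RETURN) → mode=IDLE action=drive_fwd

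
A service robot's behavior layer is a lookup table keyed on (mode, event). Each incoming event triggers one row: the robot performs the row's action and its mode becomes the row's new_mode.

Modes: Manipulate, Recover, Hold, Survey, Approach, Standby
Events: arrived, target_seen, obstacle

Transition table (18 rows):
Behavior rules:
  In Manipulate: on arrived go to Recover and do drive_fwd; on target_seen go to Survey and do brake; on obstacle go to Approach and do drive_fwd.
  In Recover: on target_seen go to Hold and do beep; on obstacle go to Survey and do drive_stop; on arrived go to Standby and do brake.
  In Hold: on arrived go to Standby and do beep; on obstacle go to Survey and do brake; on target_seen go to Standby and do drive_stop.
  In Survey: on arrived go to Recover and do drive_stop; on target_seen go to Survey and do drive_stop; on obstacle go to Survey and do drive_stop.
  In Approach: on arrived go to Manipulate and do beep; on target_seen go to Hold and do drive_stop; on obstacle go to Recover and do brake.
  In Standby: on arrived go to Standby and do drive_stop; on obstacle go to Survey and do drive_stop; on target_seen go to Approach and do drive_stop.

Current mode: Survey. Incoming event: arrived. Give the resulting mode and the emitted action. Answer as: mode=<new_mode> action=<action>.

current mode = Survey; filter table to that mode:
  (Survey, arrived) → (Recover, drive_stop)  ← event matches
  (Survey, target_seen) → (Survey, drive_stop)
  (Survey, obstacle) → (Survey, drive_stop)
event = arrived selects (Recover, drive_stop)

mode=Recover action=drive_stop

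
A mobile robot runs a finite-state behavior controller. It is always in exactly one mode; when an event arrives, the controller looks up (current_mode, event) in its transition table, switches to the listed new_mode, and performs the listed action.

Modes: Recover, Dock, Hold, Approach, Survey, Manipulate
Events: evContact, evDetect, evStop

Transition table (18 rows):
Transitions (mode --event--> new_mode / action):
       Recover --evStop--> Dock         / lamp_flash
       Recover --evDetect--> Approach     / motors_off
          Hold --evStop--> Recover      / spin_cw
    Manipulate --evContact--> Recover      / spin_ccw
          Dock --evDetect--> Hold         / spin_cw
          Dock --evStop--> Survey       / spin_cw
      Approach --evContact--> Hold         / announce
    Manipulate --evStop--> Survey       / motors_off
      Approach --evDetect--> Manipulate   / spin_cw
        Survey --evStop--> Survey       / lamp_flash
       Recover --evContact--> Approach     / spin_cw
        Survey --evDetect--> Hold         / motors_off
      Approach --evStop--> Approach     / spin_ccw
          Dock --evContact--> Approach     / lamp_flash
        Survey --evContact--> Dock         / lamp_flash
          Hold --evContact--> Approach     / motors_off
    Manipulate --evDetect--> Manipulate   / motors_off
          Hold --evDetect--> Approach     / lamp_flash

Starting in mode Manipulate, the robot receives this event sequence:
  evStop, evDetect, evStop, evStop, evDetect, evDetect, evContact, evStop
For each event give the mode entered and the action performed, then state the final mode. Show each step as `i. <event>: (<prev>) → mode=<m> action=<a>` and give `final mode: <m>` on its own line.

final mode: Recover

1. evStop: (Manipulate) → mode=Survey action=motors_off
2. evDetect: (Survey) → mode=Hold action=motors_off
3. evStop: (Hold) → mode=Recover action=spin_cw
4. evStop: (Recover) → mode=Dock action=lamp_flash
5. evDetect: (Dock) → mode=Hold action=spin_cw
6. evDetect: (Hold) → mode=Approach action=lamp_flash
7. evContact: (Approach) → mode=Hold action=announce
8. evStop: (Hold) → mode=Recover action=spin_cw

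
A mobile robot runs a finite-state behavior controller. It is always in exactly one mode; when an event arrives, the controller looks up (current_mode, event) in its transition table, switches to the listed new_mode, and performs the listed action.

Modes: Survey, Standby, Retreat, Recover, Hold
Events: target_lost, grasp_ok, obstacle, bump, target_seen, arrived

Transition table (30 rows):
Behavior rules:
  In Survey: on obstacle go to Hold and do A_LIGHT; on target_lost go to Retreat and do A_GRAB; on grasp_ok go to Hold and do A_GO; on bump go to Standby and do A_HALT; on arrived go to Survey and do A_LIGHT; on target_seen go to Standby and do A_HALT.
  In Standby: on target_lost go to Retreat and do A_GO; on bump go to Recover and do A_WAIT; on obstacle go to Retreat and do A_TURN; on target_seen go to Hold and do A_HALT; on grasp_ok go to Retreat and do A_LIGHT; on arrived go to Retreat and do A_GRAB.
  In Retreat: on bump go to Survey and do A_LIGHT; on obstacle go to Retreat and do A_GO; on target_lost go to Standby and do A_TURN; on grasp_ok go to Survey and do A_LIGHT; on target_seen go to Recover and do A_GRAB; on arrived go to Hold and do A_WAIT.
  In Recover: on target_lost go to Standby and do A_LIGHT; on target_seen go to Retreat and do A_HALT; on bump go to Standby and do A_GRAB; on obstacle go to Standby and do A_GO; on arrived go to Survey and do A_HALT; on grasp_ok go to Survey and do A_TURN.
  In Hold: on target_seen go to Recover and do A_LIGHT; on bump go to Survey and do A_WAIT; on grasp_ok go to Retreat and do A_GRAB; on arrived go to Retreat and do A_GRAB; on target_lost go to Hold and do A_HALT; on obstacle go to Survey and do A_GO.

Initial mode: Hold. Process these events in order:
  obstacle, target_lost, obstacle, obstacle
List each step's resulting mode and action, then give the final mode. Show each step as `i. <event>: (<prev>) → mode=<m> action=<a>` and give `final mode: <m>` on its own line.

1. obstacle: (Hold) → mode=Survey action=A_GO
2. target_lost: (Survey) → mode=Retreat action=A_GRAB
3. obstacle: (Retreat) → mode=Retreat action=A_GO
4. obstacle: (Retreat) → mode=Retreat action=A_GO

final mode: Retreat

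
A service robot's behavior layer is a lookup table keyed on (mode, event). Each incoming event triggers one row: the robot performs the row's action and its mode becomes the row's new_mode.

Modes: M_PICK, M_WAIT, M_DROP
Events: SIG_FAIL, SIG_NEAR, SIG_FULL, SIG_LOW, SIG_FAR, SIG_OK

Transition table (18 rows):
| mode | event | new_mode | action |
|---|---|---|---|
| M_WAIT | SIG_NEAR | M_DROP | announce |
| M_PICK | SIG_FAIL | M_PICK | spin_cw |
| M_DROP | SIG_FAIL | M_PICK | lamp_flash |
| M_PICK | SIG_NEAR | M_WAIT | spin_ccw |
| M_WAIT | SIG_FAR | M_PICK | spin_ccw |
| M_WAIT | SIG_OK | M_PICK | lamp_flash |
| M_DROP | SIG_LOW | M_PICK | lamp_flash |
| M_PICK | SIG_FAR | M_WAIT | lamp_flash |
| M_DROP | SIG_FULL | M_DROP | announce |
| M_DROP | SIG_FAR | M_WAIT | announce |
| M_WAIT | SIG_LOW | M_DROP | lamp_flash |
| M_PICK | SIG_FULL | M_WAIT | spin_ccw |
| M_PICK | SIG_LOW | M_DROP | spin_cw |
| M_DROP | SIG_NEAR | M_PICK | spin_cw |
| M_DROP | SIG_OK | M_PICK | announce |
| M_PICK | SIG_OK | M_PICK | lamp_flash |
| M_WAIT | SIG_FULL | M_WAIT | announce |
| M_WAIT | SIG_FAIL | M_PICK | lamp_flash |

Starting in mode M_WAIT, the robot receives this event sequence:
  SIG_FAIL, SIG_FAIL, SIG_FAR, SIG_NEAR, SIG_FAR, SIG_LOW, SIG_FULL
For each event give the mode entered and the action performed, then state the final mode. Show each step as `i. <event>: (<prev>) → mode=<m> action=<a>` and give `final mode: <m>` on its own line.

final mode: M_DROP

1. SIG_FAIL: (M_WAIT) → mode=M_PICK action=lamp_flash
2. SIG_FAIL: (M_PICK) → mode=M_PICK action=spin_cw
3. SIG_FAR: (M_PICK) → mode=M_WAIT action=lamp_flash
4. SIG_NEAR: (M_WAIT) → mode=M_DROP action=announce
5. SIG_FAR: (M_DROP) → mode=M_WAIT action=announce
6. SIG_LOW: (M_WAIT) → mode=M_DROP action=lamp_flash
7. SIG_FULL: (M_DROP) → mode=M_DROP action=announce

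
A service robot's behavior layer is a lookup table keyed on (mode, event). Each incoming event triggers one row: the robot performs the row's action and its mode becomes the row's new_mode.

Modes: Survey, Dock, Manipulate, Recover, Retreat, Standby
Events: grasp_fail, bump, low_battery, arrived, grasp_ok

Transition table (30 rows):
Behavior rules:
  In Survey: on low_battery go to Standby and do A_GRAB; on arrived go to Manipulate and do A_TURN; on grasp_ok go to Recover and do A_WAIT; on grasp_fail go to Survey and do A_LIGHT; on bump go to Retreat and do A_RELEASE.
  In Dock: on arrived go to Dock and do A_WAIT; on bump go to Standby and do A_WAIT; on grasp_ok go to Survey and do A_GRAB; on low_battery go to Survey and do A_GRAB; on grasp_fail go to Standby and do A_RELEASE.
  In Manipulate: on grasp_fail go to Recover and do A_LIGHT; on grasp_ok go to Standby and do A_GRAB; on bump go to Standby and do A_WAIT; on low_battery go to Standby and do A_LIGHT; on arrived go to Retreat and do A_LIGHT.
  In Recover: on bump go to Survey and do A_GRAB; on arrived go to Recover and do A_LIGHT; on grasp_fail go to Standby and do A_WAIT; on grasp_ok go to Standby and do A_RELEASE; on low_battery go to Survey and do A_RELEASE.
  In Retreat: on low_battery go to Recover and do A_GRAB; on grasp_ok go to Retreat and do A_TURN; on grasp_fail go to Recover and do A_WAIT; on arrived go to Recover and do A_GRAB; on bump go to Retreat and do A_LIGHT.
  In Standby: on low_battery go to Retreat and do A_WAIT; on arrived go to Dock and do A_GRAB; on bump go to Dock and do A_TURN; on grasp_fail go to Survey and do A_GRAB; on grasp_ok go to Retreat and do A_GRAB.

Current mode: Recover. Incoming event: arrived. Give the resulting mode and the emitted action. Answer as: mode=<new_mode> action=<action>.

current mode = Recover; filter table to that mode:
  (Recover, bump) → (Survey, A_GRAB)
  (Recover, arrived) → (Recover, A_LIGHT)  ← event matches
  (Recover, grasp_fail) → (Standby, A_WAIT)
  (Recover, grasp_ok) → (Standby, A_RELEASE)
  (Recover, low_battery) → (Survey, A_RELEASE)
event = arrived selects (Recover, A_LIGHT)

mode=Recover action=A_LIGHT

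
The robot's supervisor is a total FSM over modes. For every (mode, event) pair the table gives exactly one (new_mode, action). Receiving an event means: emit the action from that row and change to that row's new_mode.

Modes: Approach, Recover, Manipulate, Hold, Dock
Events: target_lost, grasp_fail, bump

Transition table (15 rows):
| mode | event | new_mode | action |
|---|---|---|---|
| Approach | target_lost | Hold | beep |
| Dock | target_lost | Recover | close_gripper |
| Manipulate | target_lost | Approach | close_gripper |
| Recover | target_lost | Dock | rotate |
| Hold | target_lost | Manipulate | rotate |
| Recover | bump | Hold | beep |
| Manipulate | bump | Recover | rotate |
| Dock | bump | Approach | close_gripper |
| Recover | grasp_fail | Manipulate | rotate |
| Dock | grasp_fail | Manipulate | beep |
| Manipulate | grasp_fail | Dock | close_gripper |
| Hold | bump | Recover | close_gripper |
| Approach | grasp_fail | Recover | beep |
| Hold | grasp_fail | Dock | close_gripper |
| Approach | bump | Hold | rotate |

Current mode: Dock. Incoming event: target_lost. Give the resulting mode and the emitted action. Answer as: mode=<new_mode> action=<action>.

current mode = Dock; filter table to that mode:
  (Dock, target_lost) → (Recover, close_gripper)  ← event matches
  (Dock, bump) → (Approach, close_gripper)
  (Dock, grasp_fail) → (Manipulate, beep)
event = target_lost selects (Recover, close_gripper)

mode=Recover action=close_gripper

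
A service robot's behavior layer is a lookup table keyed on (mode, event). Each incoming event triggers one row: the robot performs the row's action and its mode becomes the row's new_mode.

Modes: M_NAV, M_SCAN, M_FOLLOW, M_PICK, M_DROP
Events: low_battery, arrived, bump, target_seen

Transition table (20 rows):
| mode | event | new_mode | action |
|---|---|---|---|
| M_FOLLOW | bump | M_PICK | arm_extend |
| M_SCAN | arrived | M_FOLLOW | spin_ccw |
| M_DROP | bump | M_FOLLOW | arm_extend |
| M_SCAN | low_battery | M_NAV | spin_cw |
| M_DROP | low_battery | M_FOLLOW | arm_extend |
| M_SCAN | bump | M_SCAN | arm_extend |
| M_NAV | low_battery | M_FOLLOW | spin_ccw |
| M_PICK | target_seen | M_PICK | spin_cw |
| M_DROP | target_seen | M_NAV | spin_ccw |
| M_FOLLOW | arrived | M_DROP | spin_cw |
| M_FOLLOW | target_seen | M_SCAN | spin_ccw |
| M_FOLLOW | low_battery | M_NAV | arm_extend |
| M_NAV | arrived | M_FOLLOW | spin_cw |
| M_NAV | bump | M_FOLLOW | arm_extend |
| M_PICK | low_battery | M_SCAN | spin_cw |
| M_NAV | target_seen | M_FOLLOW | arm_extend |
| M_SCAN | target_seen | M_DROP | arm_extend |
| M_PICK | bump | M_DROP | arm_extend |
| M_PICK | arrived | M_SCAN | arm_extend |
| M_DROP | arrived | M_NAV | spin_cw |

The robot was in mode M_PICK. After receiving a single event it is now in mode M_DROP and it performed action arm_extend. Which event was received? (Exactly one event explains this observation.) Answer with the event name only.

try low_battery: (M_PICK, low_battery) → (M_SCAN, spin_cw)
try arrived: (M_PICK, arrived) → (M_SCAN, arm_extend)
try bump: (M_PICK, bump) → (M_DROP, arm_extend)  ← matches
try target_seen: (M_PICK, target_seen) → (M_PICK, spin_cw)

bump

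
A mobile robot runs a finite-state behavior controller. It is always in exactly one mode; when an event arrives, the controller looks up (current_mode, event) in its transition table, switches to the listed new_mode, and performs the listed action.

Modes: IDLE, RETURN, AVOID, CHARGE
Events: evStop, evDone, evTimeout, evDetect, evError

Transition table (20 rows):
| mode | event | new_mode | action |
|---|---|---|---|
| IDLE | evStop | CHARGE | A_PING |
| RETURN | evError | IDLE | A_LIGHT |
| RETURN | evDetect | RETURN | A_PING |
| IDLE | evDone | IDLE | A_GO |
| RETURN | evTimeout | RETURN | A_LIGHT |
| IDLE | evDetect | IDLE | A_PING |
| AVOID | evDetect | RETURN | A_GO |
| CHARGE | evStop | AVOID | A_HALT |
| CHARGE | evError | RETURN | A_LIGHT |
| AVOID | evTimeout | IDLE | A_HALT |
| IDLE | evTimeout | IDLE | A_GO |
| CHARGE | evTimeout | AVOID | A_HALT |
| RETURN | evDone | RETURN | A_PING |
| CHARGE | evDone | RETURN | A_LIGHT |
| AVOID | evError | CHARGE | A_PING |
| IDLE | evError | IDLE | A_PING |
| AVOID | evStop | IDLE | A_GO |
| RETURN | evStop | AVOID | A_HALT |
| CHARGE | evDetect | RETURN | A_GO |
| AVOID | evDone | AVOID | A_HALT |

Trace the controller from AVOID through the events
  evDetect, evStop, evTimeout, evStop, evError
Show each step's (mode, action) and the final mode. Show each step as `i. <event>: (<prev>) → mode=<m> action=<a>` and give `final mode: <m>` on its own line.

1. evDetect: (AVOID) → mode=RETURN action=A_GO
2. evStop: (RETURN) → mode=AVOID action=A_HALT
3. evTimeout: (AVOID) → mode=IDLE action=A_HALT
4. evStop: (IDLE) → mode=CHARGE action=A_PING
5. evError: (CHARGE) → mode=RETURN action=A_LIGHT

final mode: RETURN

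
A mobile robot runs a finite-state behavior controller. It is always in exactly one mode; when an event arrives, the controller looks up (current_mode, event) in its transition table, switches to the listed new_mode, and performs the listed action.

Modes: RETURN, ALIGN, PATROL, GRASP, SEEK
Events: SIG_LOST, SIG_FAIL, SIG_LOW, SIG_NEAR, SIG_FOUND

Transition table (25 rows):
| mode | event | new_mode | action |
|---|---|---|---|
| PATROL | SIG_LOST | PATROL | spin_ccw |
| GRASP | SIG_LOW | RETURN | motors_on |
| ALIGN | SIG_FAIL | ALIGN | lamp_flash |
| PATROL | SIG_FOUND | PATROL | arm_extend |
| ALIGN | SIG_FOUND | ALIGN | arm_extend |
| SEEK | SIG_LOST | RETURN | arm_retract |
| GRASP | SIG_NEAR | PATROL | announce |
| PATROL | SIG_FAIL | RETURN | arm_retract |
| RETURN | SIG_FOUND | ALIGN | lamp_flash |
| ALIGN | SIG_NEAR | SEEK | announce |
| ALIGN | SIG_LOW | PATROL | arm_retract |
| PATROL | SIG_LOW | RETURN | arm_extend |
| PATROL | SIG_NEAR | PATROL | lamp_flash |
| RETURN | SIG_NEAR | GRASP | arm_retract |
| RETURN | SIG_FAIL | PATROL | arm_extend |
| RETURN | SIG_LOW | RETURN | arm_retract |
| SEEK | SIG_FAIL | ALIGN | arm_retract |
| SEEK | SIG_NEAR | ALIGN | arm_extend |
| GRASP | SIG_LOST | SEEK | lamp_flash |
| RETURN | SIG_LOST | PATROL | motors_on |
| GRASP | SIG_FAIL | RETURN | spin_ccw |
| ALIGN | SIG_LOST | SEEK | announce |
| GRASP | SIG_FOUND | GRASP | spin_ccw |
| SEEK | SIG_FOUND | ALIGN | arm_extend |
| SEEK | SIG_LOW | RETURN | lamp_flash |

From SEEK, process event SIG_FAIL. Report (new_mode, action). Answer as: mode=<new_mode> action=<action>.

current mode = SEEK; filter table to that mode:
  (SEEK, SIG_LOST) → (RETURN, arm_retract)
  (SEEK, SIG_FAIL) → (ALIGN, arm_retract)  ← event matches
  (SEEK, SIG_NEAR) → (ALIGN, arm_extend)
  (SEEK, SIG_FOUND) → (ALIGN, arm_extend)
  (SEEK, SIG_LOW) → (RETURN, lamp_flash)
event = SIG_FAIL selects (ALIGN, arm_retract)

mode=ALIGN action=arm_retract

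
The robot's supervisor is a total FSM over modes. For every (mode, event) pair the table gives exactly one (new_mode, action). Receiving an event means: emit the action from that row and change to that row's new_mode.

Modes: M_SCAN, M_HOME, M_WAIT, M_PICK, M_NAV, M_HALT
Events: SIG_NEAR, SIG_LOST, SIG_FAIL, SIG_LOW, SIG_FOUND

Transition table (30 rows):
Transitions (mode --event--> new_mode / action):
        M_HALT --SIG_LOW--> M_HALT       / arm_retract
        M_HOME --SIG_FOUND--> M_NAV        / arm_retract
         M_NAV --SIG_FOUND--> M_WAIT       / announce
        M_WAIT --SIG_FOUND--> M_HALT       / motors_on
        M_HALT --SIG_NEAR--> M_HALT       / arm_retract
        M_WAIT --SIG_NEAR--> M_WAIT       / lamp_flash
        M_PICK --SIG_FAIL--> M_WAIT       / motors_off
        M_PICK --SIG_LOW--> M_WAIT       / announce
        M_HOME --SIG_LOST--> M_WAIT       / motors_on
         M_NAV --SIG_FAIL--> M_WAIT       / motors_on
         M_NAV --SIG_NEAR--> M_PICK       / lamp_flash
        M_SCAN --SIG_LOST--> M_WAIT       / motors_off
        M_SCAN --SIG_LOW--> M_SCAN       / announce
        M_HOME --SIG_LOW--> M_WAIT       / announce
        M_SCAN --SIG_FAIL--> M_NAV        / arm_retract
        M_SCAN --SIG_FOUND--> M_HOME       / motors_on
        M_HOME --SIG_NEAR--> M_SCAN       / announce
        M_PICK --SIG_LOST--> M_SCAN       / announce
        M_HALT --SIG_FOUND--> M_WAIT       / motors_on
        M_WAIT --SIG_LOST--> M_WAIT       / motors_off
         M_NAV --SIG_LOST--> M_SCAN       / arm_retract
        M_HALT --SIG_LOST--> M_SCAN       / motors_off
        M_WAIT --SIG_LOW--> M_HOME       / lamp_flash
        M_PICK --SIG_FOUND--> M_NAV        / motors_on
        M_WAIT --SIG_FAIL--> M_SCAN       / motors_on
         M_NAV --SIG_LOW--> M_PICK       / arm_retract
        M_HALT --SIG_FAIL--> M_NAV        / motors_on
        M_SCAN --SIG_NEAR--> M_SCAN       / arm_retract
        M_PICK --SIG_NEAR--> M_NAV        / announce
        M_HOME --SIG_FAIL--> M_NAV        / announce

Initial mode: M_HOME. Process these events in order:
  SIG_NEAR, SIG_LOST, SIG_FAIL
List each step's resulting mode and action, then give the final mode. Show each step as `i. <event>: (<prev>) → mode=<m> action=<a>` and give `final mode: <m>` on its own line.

1. SIG_NEAR: (M_HOME) → mode=M_SCAN action=announce
2. SIG_LOST: (M_SCAN) → mode=M_WAIT action=motors_off
3. SIG_FAIL: (M_WAIT) → mode=M_SCAN action=motors_on

final mode: M_SCAN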